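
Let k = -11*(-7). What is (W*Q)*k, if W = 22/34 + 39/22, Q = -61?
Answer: -386435/34 ≈ -11366.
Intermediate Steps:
W = 905/374 (W = 22*(1/34) + 39*(1/22) = 11/17 + 39/22 = 905/374 ≈ 2.4198)
k = 77
(W*Q)*k = ((905/374)*(-61))*77 = -55205/374*77 = -386435/34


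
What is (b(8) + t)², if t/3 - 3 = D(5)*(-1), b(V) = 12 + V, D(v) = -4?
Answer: 1681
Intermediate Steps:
t = 21 (t = 9 + 3*(-4*(-1)) = 9 + 3*4 = 9 + 12 = 21)
(b(8) + t)² = ((12 + 8) + 21)² = (20 + 21)² = 41² = 1681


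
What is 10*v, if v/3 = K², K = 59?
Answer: 104430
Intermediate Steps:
v = 10443 (v = 3*59² = 3*3481 = 10443)
10*v = 10*10443 = 104430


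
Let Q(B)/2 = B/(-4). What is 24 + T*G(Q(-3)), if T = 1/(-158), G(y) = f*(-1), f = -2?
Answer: 1895/79 ≈ 23.987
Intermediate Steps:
Q(B) = -B/2 (Q(B) = 2*(B/(-4)) = 2*(B*(-¼)) = 2*(-B/4) = -B/2)
G(y) = 2 (G(y) = -2*(-1) = 2)
T = -1/158 ≈ -0.0063291
24 + T*G(Q(-3)) = 24 - 1/158*2 = 24 - 1/79 = 1895/79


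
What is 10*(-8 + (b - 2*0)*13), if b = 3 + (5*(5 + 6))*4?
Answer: 28910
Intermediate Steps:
b = 223 (b = 3 + (5*11)*4 = 3 + 55*4 = 3 + 220 = 223)
10*(-8 + (b - 2*0)*13) = 10*(-8 + (223 - 2*0)*13) = 10*(-8 + (223 + 0)*13) = 10*(-8 + 223*13) = 10*(-8 + 2899) = 10*2891 = 28910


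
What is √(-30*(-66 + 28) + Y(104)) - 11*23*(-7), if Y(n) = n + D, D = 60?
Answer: 1771 + 2*√326 ≈ 1807.1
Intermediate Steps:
Y(n) = 60 + n (Y(n) = n + 60 = 60 + n)
√(-30*(-66 + 28) + Y(104)) - 11*23*(-7) = √(-30*(-66 + 28) + (60 + 104)) - 11*23*(-7) = √(-30*(-38) + 164) - 253*(-7) = √(1140 + 164) + 1771 = √1304 + 1771 = 2*√326 + 1771 = 1771 + 2*√326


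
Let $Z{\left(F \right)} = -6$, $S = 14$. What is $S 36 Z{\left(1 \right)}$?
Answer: $-3024$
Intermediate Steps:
$S 36 Z{\left(1 \right)} = 14 \cdot 36 \left(-6\right) = 504 \left(-6\right) = -3024$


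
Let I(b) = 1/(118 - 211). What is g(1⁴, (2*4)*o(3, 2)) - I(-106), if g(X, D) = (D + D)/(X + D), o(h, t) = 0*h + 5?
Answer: 7481/3813 ≈ 1.9620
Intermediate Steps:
o(h, t) = 5 (o(h, t) = 0 + 5 = 5)
g(X, D) = 2*D/(D + X) (g(X, D) = (2*D)/(D + X) = 2*D/(D + X))
I(b) = -1/93 (I(b) = 1/(-93) = -1/93)
g(1⁴, (2*4)*o(3, 2)) - I(-106) = 2*((2*4)*5)/((2*4)*5 + 1⁴) - 1*(-1/93) = 2*(8*5)/(8*5 + 1) + 1/93 = 2*40/(40 + 1) + 1/93 = 2*40/41 + 1/93 = 2*40*(1/41) + 1/93 = 80/41 + 1/93 = 7481/3813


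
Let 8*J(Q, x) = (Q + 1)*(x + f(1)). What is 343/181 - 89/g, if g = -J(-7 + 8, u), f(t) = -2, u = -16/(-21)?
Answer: -672119/2353 ≈ -285.64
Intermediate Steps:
u = 16/21 (u = -16*(-1/21) = 16/21 ≈ 0.76190)
J(Q, x) = (1 + Q)*(-2 + x)/8 (J(Q, x) = ((Q + 1)*(x - 2))/8 = ((1 + Q)*(-2 + x))/8 = (1 + Q)*(-2 + x)/8)
g = 13/42 (g = -(-¼ - (-7 + 8)/4 + (⅛)*(16/21) + (⅛)*(-7 + 8)*(16/21)) = -(-¼ - ¼*1 + 2/21 + (⅛)*1*(16/21)) = -(-¼ - ¼ + 2/21 + 2/21) = -1*(-13/42) = 13/42 ≈ 0.30952)
343/181 - 89/g = 343/181 - 89/13/42 = 343*(1/181) - 89*42/13 = 343/181 - 3738/13 = -672119/2353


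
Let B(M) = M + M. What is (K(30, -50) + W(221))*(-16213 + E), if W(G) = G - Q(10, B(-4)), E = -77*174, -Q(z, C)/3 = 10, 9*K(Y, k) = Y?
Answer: -22593193/3 ≈ -7.5311e+6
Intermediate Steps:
K(Y, k) = Y/9
B(M) = 2*M
Q(z, C) = -30 (Q(z, C) = -3*10 = -30)
E = -13398
W(G) = 30 + G (W(G) = G - 1*(-30) = G + 30 = 30 + G)
(K(30, -50) + W(221))*(-16213 + E) = ((⅑)*30 + (30 + 221))*(-16213 - 13398) = (10/3 + 251)*(-29611) = (763/3)*(-29611) = -22593193/3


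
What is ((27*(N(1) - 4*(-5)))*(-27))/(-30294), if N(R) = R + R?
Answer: 9/17 ≈ 0.52941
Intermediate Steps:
N(R) = 2*R
((27*(N(1) - 4*(-5)))*(-27))/(-30294) = ((27*(2*1 - 4*(-5)))*(-27))/(-30294) = ((27*(2 + 20))*(-27))*(-1/30294) = ((27*22)*(-27))*(-1/30294) = (594*(-27))*(-1/30294) = -16038*(-1/30294) = 9/17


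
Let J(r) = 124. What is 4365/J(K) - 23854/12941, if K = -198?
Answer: 53529569/1604684 ≈ 33.358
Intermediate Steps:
4365/J(K) - 23854/12941 = 4365/124 - 23854/12941 = 53529569/1604684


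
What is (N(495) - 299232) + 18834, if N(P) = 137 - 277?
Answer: -280538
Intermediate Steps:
N(P) = -140
(N(495) - 299232) + 18834 = (-140 - 299232) + 18834 = -299372 + 18834 = -280538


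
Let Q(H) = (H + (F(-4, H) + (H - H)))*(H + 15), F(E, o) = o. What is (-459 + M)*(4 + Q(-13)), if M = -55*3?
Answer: 29952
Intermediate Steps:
M = -165
Q(H) = 2*H*(15 + H) (Q(H) = (H + (H + (H - H)))*(H + 15) = (H + (H + 0))*(15 + H) = (H + H)*(15 + H) = (2*H)*(15 + H) = 2*H*(15 + H))
(-459 + M)*(4 + Q(-13)) = (-459 - 165)*(4 + 2*(-13)*(15 - 13)) = -624*(4 + 2*(-13)*2) = -624*(4 - 52) = -624*(-48) = 29952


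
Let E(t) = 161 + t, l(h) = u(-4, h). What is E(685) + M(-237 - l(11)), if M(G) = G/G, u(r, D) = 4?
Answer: 847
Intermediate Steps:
l(h) = 4
M(G) = 1
E(685) + M(-237 - l(11)) = (161 + 685) + 1 = 846 + 1 = 847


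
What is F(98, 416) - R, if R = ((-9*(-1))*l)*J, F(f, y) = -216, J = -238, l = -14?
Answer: -30204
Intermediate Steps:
R = 29988 (R = (-9*(-1)*(-14))*(-238) = (9*(-14))*(-238) = -126*(-238) = 29988)
F(98, 416) - R = -216 - 1*29988 = -216 - 29988 = -30204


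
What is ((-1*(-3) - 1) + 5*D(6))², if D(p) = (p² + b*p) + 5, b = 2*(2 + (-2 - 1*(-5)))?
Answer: 257049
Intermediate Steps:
b = 10 (b = 2*(2 + (-2 + 5)) = 2*(2 + 3) = 2*5 = 10)
D(p) = 5 + p² + 10*p (D(p) = (p² + 10*p) + 5 = 5 + p² + 10*p)
((-1*(-3) - 1) + 5*D(6))² = ((-1*(-3) - 1) + 5*(5 + 6² + 10*6))² = ((3 - 1) + 5*(5 + 36 + 60))² = (2 + 5*101)² = (2 + 505)² = 507² = 257049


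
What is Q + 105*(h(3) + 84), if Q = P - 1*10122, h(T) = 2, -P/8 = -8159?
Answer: 64180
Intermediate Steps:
P = 65272 (P = -8*(-8159) = 65272)
Q = 55150 (Q = 65272 - 1*10122 = 65272 - 10122 = 55150)
Q + 105*(h(3) + 84) = 55150 + 105*(2 + 84) = 55150 + 105*86 = 55150 + 9030 = 64180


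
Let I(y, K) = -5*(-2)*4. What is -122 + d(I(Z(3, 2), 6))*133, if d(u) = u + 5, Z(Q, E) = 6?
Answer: 5863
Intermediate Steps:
I(y, K) = 40 (I(y, K) = 10*4 = 40)
d(u) = 5 + u
-122 + d(I(Z(3, 2), 6))*133 = -122 + (5 + 40)*133 = -122 + 45*133 = -122 + 5985 = 5863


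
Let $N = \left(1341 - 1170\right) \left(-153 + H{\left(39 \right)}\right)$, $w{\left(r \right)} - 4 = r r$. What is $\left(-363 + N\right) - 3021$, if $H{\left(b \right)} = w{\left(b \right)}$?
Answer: $231228$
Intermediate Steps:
$w{\left(r \right)} = 4 + r^{2}$ ($w{\left(r \right)} = 4 + r r = 4 + r^{2}$)
$H{\left(b \right)} = 4 + b^{2}$
$N = 234612$ ($N = \left(1341 - 1170\right) \left(-153 + \left(4 + 39^{2}\right)\right) = 171 \left(-153 + \left(4 + 1521\right)\right) = 171 \left(-153 + 1525\right) = 171 \cdot 1372 = 234612$)
$\left(-363 + N\right) - 3021 = \left(-363 + 234612\right) - 3021 = 234249 - 3021 = 231228$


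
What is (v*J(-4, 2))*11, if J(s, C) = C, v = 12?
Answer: 264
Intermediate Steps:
(v*J(-4, 2))*11 = (12*2)*11 = 24*11 = 264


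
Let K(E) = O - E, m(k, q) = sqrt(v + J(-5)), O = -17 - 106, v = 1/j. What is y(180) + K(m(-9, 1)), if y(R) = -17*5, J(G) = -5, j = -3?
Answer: -208 - 4*I*sqrt(3)/3 ≈ -208.0 - 2.3094*I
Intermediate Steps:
v = -1/3 (v = 1/(-3) = -1/3 ≈ -0.33333)
y(R) = -85
O = -123
m(k, q) = 4*I*sqrt(3)/3 (m(k, q) = sqrt(-1/3 - 5) = sqrt(-16/3) = 4*I*sqrt(3)/3)
K(E) = -123 - E
y(180) + K(m(-9, 1)) = -85 + (-123 - 4*I*sqrt(3)/3) = -208 - 4*I*sqrt(3)/3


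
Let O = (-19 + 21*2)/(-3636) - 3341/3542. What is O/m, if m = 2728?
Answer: -6114671/17566563168 ≈ -0.00034809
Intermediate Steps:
O = -6114671/6439356 (O = (-19 + 42)*(-1/3636) - 3341*1/3542 = 23*(-1/3636) - 3341/3542 = -23/3636 - 3341/3542 = -6114671/6439356 ≈ -0.94958)
O/m = -6114671/6439356/2728 = -6114671/6439356*1/2728 = -6114671/17566563168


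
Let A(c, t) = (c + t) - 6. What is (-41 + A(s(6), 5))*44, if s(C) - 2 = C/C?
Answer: -1716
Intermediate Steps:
s(C) = 3 (s(C) = 2 + C/C = 2 + 1 = 3)
A(c, t) = -6 + c + t
(-41 + A(s(6), 5))*44 = (-41 + (-6 + 3 + 5))*44 = (-41 + 2)*44 = -39*44 = -1716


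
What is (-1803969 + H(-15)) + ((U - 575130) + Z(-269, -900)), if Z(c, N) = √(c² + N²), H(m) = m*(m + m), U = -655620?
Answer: -3034269 + √882361 ≈ -3.0333e+6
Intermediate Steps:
H(m) = 2*m² (H(m) = m*(2*m) = 2*m²)
Z(c, N) = √(N² + c²)
(-1803969 + H(-15)) + ((U - 575130) + Z(-269, -900)) = (-1803969 + 2*(-15)²) + ((-655620 - 575130) + √((-900)² + (-269)²)) = (-1803969 + 2*225) + (-1230750 + √(810000 + 72361)) = (-1803969 + 450) + (-1230750 + √882361) = -1803519 + (-1230750 + √882361) = -3034269 + √882361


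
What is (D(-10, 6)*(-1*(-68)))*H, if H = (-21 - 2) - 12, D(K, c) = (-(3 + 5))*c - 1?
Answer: 116620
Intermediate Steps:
D(K, c) = -1 - 8*c (D(K, c) = (-1*8)*c - 1 = -8*c - 1 = -1 - 8*c)
H = -35 (H = -23 - 12 = -35)
(D(-10, 6)*(-1*(-68)))*H = ((-1 - 8*6)*(-1*(-68)))*(-35) = ((-1 - 48)*68)*(-35) = -49*68*(-35) = -3332*(-35) = 116620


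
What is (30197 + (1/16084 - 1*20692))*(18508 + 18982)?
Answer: 2865706001645/8042 ≈ 3.5634e+8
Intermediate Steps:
(30197 + (1/16084 - 1*20692))*(18508 + 18982) = (30197 + (1/16084 - 20692))*37490 = (30197 - 332810127/16084)*37490 = (152878421/16084)*37490 = 2865706001645/8042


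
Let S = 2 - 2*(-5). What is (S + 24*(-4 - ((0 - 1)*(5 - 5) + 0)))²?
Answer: 7056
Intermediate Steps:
S = 12 (S = 2 + 10 = 12)
(S + 24*(-4 - ((0 - 1)*(5 - 5) + 0)))² = (12 + 24*(-4 - ((0 - 1)*(5 - 5) + 0)))² = (12 + 24*(-4 - (-1*0 + 0)))² = (12 + 24*(-4 - (0 + 0)))² = (12 + 24*(-4 - 1*0))² = (12 + 24*(-4 + 0))² = (12 + 24*(-4))² = (12 - 96)² = (-84)² = 7056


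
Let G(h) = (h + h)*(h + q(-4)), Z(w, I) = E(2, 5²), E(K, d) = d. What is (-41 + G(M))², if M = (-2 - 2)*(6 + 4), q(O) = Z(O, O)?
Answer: 1343281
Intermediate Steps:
Z(w, I) = 25 (Z(w, I) = 5² = 25)
q(O) = 25
M = -40 (M = -4*10 = -40)
G(h) = 2*h*(25 + h) (G(h) = (h + h)*(h + 25) = (2*h)*(25 + h) = 2*h*(25 + h))
(-41 + G(M))² = (-41 + 2*(-40)*(25 - 40))² = (-41 + 2*(-40)*(-15))² = (-41 + 1200)² = 1159² = 1343281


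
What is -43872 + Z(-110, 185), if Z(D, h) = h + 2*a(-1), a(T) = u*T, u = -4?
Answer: -43679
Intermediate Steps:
a(T) = -4*T
Z(D, h) = 8 + h (Z(D, h) = h + 2*(-4*(-1)) = h + 2*4 = h + 8 = 8 + h)
-43872 + Z(-110, 185) = -43872 + (8 + 185) = -43872 + 193 = -43679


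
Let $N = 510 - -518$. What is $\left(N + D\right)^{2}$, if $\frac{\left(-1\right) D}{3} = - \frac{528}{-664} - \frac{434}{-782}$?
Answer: $\frac{1104248385234289}{1053197209} \approx 1.0485 \cdot 10^{6}$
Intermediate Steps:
$D = - \frac{131451}{32453}$ ($D = - 3 \left(- \frac{528}{-664} - \frac{434}{-782}\right) = - 3 \left(\left(-528\right) \left(- \frac{1}{664}\right) - - \frac{217}{391}\right) = - 3 \left(\frac{66}{83} + \frac{217}{391}\right) = \left(-3\right) \frac{43817}{32453} = - \frac{131451}{32453} \approx -4.0505$)
$N = 1028$ ($N = 510 + 518 = 1028$)
$\left(N + D\right)^{2} = \left(1028 - \frac{131451}{32453}\right)^{2} = \left(\frac{33230233}{32453}\right)^{2} = \frac{1104248385234289}{1053197209}$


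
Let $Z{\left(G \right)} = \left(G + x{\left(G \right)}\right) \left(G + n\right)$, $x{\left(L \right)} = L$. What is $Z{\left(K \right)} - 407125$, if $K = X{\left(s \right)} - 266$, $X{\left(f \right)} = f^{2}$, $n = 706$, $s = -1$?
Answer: $-640855$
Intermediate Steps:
$K = -265$ ($K = \left(-1\right)^{2} - 266 = 1 - 266 = -265$)
$Z{\left(G \right)} = 2 G \left(706 + G\right)$ ($Z{\left(G \right)} = \left(G + G\right) \left(G + 706\right) = 2 G \left(706 + G\right)$)
$Z{\left(K \right)} - 407125 = 2 \left(-265\right) \left(706 - 265\right) - 407125 = 2 \left(-265\right) 441 - 407125 = -233730 - 407125 = -640855$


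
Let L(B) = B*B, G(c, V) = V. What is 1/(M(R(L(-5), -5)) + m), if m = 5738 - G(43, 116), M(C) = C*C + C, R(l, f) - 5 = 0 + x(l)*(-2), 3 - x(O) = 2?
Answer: 1/5634 ≈ 0.00017749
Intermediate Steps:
x(O) = 1 (x(O) = 3 - 1*2 = 3 - 2 = 1)
L(B) = B²
R(l, f) = 3 (R(l, f) = 5 + (0 + 1*(-2)) = 5 + (0 - 2) = 5 - 2 = 3)
M(C) = C + C² (M(C) = C² + C = C + C²)
m = 5622 (m = 5738 - 1*116 = 5738 - 116 = 5622)
1/(M(R(L(-5), -5)) + m) = 1/(3*(1 + 3) + 5622) = 1/(3*4 + 5622) = 1/(12 + 5622) = 1/5634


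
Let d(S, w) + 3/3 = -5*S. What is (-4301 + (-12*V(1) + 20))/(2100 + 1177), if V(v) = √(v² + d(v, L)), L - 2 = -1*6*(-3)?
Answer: -4281/3277 - 12*I*√5/3277 ≈ -1.3064 - 0.0081882*I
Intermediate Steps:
L = 20 (L = 2 - 1*6*(-3) = 2 - 6*(-3) = 2 + 18 = 20)
d(S, w) = -1 - 5*S
V(v) = √(-1 + v² - 5*v) (V(v) = √(v² + (-1 - 5*v)) = √(-1 + v² - 5*v))
(-4301 + (-12*V(1) + 20))/(2100 + 1177) = (-4301 + (-12*√(-1 + 1² - 5*1) + 20))/(2100 + 1177) = (-4301 + (-12*√(-1 + 1 - 5) + 20))/3277 = (-4301 + (-12*I*√5 + 20))*(1/3277) = (-4301 + (20 - 12*I*√5))*(1/3277) = (-4281 - 12*I*√5)*(1/3277) = -4281/3277 - 12*I*√5/3277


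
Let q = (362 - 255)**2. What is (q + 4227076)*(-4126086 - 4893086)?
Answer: -38227986001300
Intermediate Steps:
q = 11449 (q = 107**2 = 11449)
(q + 4227076)*(-4126086 - 4893086) = (11449 + 4227076)*(-4126086 - 4893086) = 4238525*(-9019172) = -38227986001300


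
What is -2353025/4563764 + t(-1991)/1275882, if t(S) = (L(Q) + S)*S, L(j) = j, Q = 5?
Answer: 2507252607869/970470723308 ≈ 2.5835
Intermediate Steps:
t(S) = S*(5 + S) (t(S) = (5 + S)*S = S*(5 + S))
-2353025/4563764 + t(-1991)/1275882 = -2353025/4563764 - 1991*(5 - 1991)/1275882 = -2353025*1/4563764 - 1991*(-1986)*(1/1275882) = -2353025/4563764 + 3954126*(1/1275882) = -2353025/4563764 + 659021/212647 = 2507252607869/970470723308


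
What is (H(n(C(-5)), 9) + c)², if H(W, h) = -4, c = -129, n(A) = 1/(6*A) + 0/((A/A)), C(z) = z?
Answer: 17689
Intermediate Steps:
n(A) = 1/(6*A) (n(A) = 1*(1/(6*A)) + 0/1 = 1/(6*A) + 0*1 = 1/(6*A) + 0 = 1/(6*A))
(H(n(C(-5)), 9) + c)² = (-4 - 129)² = (-133)² = 17689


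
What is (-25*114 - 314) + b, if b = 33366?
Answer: 30202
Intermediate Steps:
(-25*114 - 314) + b = (-25*114 - 314) + 33366 = (-2850 - 314) + 33366 = -3164 + 33366 = 30202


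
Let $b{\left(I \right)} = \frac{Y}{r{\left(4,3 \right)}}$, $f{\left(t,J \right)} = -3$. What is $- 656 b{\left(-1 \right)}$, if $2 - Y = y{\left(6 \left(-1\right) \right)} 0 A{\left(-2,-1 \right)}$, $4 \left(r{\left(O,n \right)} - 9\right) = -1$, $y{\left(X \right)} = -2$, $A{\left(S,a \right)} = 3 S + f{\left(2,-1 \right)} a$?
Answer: $- \frac{5248}{35} \approx -149.94$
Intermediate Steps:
$A{\left(S,a \right)} = - 3 a + 3 S$ ($A{\left(S,a \right)} = 3 S - 3 a = - 3 a + 3 S$)
$r{\left(O,n \right)} = \frac{35}{4}$ ($r{\left(O,n \right)} = 9 + \frac{1}{4} \left(-1\right) = 9 - \frac{1}{4} = \frac{35}{4}$)
$Y = 2$ ($Y = 2 - \left(-2\right) 0 \left(\left(-3\right) \left(-1\right) + 3 \left(-2\right)\right) = 2 - 0 \left(3 - 6\right) = 2 - 0 \left(-3\right) = 2 - 0 = 2 + 0 = 2$)
$b{\left(I \right)} = \frac{8}{35}$ ($b{\left(I \right)} = \frac{2}{\frac{35}{4}} = 2 \cdot \frac{4}{35} = \frac{8}{35}$)
$- 656 b{\left(-1 \right)} = \left(-656\right) \frac{8}{35} = - \frac{5248}{35}$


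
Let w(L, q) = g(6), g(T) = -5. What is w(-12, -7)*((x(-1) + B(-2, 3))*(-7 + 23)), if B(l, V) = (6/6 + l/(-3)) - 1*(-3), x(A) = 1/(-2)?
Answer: -1000/3 ≈ -333.33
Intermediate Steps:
x(A) = -½
B(l, V) = 4 - l/3 (B(l, V) = (6*(⅙) + l*(-⅓)) + 3 = (1 - l/3) + 3 = 4 - l/3)
w(L, q) = -5
w(-12, -7)*((x(-1) + B(-2, 3))*(-7 + 23)) = -5*(-½ + (4 - ⅓*(-2)))*(-7 + 23) = -5*(-½ + (4 + ⅔))*16 = -5*(-½ + 14/3)*16 = -125*16/6 = -5*200/3 = -1000/3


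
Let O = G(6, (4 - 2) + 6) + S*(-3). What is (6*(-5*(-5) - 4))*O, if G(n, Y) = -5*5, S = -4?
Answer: -1638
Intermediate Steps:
G(n, Y) = -25
O = -13 (O = -25 - 4*(-3) = -25 + 12 = -13)
(6*(-5*(-5) - 4))*O = (6*(-5*(-5) - 4))*(-13) = (6*(25 - 4))*(-13) = (6*21)*(-13) = 126*(-13) = -1638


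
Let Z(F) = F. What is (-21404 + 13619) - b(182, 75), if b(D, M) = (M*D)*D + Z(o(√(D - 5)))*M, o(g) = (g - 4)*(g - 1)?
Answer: -2505660 + 375*√177 ≈ -2.5007e+6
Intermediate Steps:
o(g) = (-1 + g)*(-4 + g) (o(g) = (-4 + g)*(-1 + g) = (-1 + g)*(-4 + g))
b(D, M) = M*D² + M*(-1 + D - 5*√(-5 + D)) (b(D, M) = (M*D)*D + (4 + (√(D - 5))² - 5*√(D - 5))*M = (D*M)*D + (4 + (√(-5 + D))² - 5*√(-5 + D))*M = M*D² + (4 + (-5 + D) - 5*√(-5 + D))*M = M*D² + (-1 + D - 5*√(-5 + D))*M = M*D² + M*(-1 + D - 5*√(-5 + D)))
(-21404 + 13619) - b(182, 75) = (-21404 + 13619) - 75*(-1 + 182 + 182² - 5*√(-5 + 182)) = -7785 - 75*(-1 + 182 + 33124 - 5*√177) = -7785 - 75*(33305 - 5*√177) = -7785 - (2497875 - 375*√177) = -7785 + (-2497875 + 375*√177) = -2505660 + 375*√177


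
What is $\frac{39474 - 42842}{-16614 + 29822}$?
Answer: $- \frac{421}{1651} \approx -0.255$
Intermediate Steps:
$\frac{39474 - 42842}{-16614 + 29822} = - \frac{3368}{13208} = \left(-3368\right) \frac{1}{13208} = - \frac{421}{1651}$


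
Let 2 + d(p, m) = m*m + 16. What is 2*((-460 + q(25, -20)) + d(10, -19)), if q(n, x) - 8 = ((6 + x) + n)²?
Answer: 88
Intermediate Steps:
q(n, x) = 8 + (6 + n + x)² (q(n, x) = 8 + ((6 + x) + n)² = 8 + (6 + n + x)²)
d(p, m) = 14 + m² (d(p, m) = -2 + (m*m + 16) = -2 + (m² + 16) = -2 + (16 + m²) = 14 + m²)
2*((-460 + q(25, -20)) + d(10, -19)) = 2*((-460 + (8 + (6 + 25 - 20)²)) + (14 + (-19)²)) = 2*((-460 + (8 + 11²)) + (14 + 361)) = 2*((-460 + (8 + 121)) + 375) = 2*((-460 + 129) + 375) = 2*(-331 + 375) = 2*44 = 88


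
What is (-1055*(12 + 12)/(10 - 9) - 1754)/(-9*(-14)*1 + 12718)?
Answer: -13537/6422 ≈ -2.1079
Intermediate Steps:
(-1055*(12 + 12)/(10 - 9) - 1754)/(-9*(-14)*1 + 12718) = (-25320/1 - 1754)/(126*1 + 12718) = (-25320 - 1754)/(126 + 12718) = (-1055*24 - 1754)/12844 = (-25320 - 1754)*(1/12844) = -27074*1/12844 = -13537/6422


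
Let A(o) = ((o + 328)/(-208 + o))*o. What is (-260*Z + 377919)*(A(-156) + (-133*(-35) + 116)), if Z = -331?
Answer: 15734919827/7 ≈ 2.2478e+9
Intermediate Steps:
A(o) = o*(328 + o)/(-208 + o) (A(o) = ((328 + o)/(-208 + o))*o = o*(328 + o)/(-208 + o))
(-260*Z + 377919)*(A(-156) + (-133*(-35) + 116)) = (-260*(-331) + 377919)*(-156*(328 - 156)/(-208 - 156) + (-133*(-35) + 116)) = (86060 + 377919)*(-156*172/(-364) + (4655 + 116)) = 463979*(-156*(-1/364)*172 + 4771) = 463979*(516/7 + 4771) = 463979*(33913/7) = 15734919827/7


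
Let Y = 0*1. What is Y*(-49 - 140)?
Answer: 0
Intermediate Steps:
Y = 0
Y*(-49 - 140) = 0*(-49 - 140) = 0*(-189) = 0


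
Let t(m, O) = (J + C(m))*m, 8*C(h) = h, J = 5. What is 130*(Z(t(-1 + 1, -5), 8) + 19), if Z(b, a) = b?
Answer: 2470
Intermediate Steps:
C(h) = h/8
t(m, O) = m*(5 + m/8) (t(m, O) = (5 + m/8)*m = m*(5 + m/8))
130*(Z(t(-1 + 1, -5), 8) + 19) = 130*((-1 + 1)*(40 + (-1 + 1))/8 + 19) = 130*((⅛)*0*(40 + 0) + 19) = 130*((⅛)*0*40 + 19) = 130*(0 + 19) = 130*19 = 2470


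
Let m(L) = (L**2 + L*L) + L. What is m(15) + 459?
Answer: 924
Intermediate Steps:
m(L) = L + 2*L**2 (m(L) = (L**2 + L**2) + L = 2*L**2 + L = L + 2*L**2)
m(15) + 459 = 15*(1 + 2*15) + 459 = 15*(1 + 30) + 459 = 15*31 + 459 = 465 + 459 = 924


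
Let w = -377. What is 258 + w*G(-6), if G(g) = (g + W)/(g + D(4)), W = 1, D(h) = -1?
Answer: -79/7 ≈ -11.286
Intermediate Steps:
G(g) = (1 + g)/(-1 + g) (G(g) = (g + 1)/(g - 1) = (1 + g)/(-1 + g))
258 + w*G(-6) = 258 - 377*(1 - 6)/(-1 - 6) = 258 - 377*(-5)/(-7) = 258 - (-377)*(-5)/7 = 258 - 377*5/7 = 258 - 1885/7 = -79/7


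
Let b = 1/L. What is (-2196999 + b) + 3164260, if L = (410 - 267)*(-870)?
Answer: 120336941009/124410 ≈ 9.6726e+5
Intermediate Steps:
L = -124410 (L = 143*(-870) = -124410)
b = -1/124410 (b = 1/(-124410) = -1/124410 ≈ -8.0379e-6)
(-2196999 + b) + 3164260 = (-2196999 - 1/124410) + 3164260 = -273328645591/124410 + 3164260 = 120336941009/124410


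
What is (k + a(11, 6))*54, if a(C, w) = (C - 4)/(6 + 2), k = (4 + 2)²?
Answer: 7965/4 ≈ 1991.3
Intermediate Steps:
k = 36 (k = 6² = 36)
a(C, w) = -½ + C/8 (a(C, w) = (-4 + C)/8 = (-4 + C)*(⅛) = -½ + C/8)
(k + a(11, 6))*54 = (36 + (-½ + (⅛)*11))*54 = (36 + (-½ + 11/8))*54 = (36 + 7/8)*54 = (295/8)*54 = 7965/4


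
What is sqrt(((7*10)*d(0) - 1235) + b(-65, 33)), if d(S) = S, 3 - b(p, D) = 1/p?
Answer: I*sqrt(5205135)/65 ≈ 35.1*I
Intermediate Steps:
b(p, D) = 3 - 1/p
sqrt(((7*10)*d(0) - 1235) + b(-65, 33)) = sqrt(((7*10)*0 - 1235) + (3 - 1/(-65))) = sqrt((70*0 - 1235) + (3 - 1*(-1/65))) = sqrt((0 - 1235) + (3 + 1/65)) = sqrt(-1235 + 196/65) = sqrt(-80079/65) = I*sqrt(5205135)/65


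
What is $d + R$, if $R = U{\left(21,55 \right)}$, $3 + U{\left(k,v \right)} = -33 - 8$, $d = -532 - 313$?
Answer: $-889$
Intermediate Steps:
$d = -845$ ($d = -532 - 313 = -845$)
$U{\left(k,v \right)} = -44$ ($U{\left(k,v \right)} = -3 - 41 = -44$)
$R = -44$
$d + R = -845 - 44 = -889$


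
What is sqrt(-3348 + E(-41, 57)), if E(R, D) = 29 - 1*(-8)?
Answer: I*sqrt(3311) ≈ 57.541*I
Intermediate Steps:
E(R, D) = 37 (E(R, D) = 29 + 8 = 37)
sqrt(-3348 + E(-41, 57)) = sqrt(-3348 + 37) = sqrt(-3311) = I*sqrt(3311)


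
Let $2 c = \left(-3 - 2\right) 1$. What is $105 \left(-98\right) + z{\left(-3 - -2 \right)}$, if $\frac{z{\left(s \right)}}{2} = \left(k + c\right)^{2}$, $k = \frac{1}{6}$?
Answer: $- \frac{92512}{9} \approx -10279.0$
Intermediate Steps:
$c = - \frac{5}{2}$ ($c = \frac{\left(-3 - 2\right) 1}{2} = \frac{\left(-5\right) 1}{2} = \frac{1}{2} \left(-5\right) = - \frac{5}{2} \approx -2.5$)
$k = \frac{1}{6} \approx 0.16667$
$z{\left(s \right)} = \frac{98}{9}$ ($z{\left(s \right)} = 2 \left(\frac{1}{6} - \frac{5}{2}\right)^{2} = 2 \left(- \frac{7}{3}\right)^{2} = 2 \cdot \frac{49}{9} = \frac{98}{9}$)
$105 \left(-98\right) + z{\left(-3 - -2 \right)} = 105 \left(-98\right) + \frac{98}{9} = -10290 + \frac{98}{9} = - \frac{92512}{9}$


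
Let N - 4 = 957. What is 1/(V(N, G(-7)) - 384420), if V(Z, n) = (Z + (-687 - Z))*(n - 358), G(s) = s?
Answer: -1/133665 ≈ -7.4814e-6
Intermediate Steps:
N = 961 (N = 4 + 957 = 961)
V(Z, n) = 245946 - 687*n (V(Z, n) = -687*(-358 + n) = 245946 - 687*n)
1/(V(N, G(-7)) - 384420) = 1/((245946 - 687*(-7)) - 384420) = 1/((245946 + 4809) - 384420) = 1/(250755 - 384420) = 1/(-133665) = -1/133665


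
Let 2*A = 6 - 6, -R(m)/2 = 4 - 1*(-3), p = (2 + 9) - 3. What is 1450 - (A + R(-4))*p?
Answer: 1562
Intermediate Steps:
p = 8 (p = 11 - 3 = 8)
R(m) = -14 (R(m) = -2*(4 - 1*(-3)) = -2*(4 + 3) = -2*7 = -14)
A = 0 (A = (6 - 6)/2 = (½)*0 = 0)
1450 - (A + R(-4))*p = 1450 - (0 - 14)*8 = 1450 - (-14)*8 = 1450 - 1*(-112) = 1450 + 112 = 1562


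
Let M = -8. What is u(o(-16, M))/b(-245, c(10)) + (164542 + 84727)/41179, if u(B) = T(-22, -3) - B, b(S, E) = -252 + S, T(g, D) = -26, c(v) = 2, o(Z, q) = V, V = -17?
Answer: 124257304/20465963 ≈ 6.0714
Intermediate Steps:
o(Z, q) = -17
u(B) = -26 - B
u(o(-16, M))/b(-245, c(10)) + (164542 + 84727)/41179 = (-26 - 1*(-17))/(-252 - 245) + (164542 + 84727)/41179 = (-26 + 17)/(-497) + 249269*(1/41179) = -9*(-1/497) + 249269/41179 = 9/497 + 249269/41179 = 124257304/20465963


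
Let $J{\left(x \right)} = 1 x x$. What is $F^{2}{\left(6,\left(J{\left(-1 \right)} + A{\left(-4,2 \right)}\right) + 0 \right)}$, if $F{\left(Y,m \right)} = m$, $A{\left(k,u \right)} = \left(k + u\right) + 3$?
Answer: $4$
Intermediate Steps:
$A{\left(k,u \right)} = 3 + k + u$
$J{\left(x \right)} = x^{2}$ ($J{\left(x \right)} = x x = x^{2}$)
$F^{2}{\left(6,\left(J{\left(-1 \right)} + A{\left(-4,2 \right)}\right) + 0 \right)} = \left(\left(\left(-1\right)^{2} + \left(3 - 4 + 2\right)\right) + 0\right)^{2} = \left(\left(1 + 1\right) + 0\right)^{2} = \left(2 + 0\right)^{2} = 2^{2} = 4$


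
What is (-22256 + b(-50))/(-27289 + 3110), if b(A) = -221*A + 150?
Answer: 11056/24179 ≈ 0.45726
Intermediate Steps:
b(A) = 150 - 221*A
(-22256 + b(-50))/(-27289 + 3110) = (-22256 + (150 - 221*(-50)))/(-27289 + 3110) = (-22256 + (150 + 11050))/(-24179) = (-22256 + 11200)*(-1/24179) = -11056*(-1/24179) = 11056/24179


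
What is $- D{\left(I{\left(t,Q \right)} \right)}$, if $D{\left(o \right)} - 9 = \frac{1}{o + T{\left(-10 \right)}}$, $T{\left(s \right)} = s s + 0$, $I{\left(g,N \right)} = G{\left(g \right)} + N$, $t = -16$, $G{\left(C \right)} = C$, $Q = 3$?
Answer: $- \frac{784}{87} \approx -9.0115$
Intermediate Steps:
$I{\left(g,N \right)} = N + g$ ($I{\left(g,N \right)} = g + N = N + g$)
$T{\left(s \right)} = s^{2}$ ($T{\left(s \right)} = s^{2} + 0 = s^{2}$)
$D{\left(o \right)} = 9 + \frac{1}{100 + o}$ ($D{\left(o \right)} = 9 + \frac{1}{o + \left(-10\right)^{2}} = 9 + \frac{1}{o + 100} = 9 + \frac{1}{100 + o}$)
$- D{\left(I{\left(t,Q \right)} \right)} = - \frac{901 + 9 \left(3 - 16\right)}{100 + \left(3 - 16\right)} = - \frac{901 + 9 \left(-13\right)}{100 - 13} = - \frac{901 - 117}{87} = - \frac{784}{87}$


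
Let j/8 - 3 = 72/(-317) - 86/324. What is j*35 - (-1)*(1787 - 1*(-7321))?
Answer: 251893496/25677 ≈ 9810.1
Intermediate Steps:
j = 515068/25677 (j = 24 + 8*(72/(-317) - 86/324) = 24 + 8*(72*(-1/317) - 86*1/324) = 24 + 8*(-72/317 - 43/162) = 24 + 8*(-25295/51354) = 24 - 101180/25677 = 515068/25677 ≈ 20.060)
j*35 - (-1)*(1787 - 1*(-7321)) = (515068/25677)*35 - (-1)*(1787 - 1*(-7321)) = 18027380/25677 - (-1)*(1787 + 7321) = 18027380/25677 - (-1)*9108 = 18027380/25677 - 1*(-9108) = 18027380/25677 + 9108 = 251893496/25677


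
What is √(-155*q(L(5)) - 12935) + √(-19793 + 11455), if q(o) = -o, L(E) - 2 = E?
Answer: I*(√8338 + 5*√474) ≈ 200.17*I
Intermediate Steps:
L(E) = 2 + E
√(-155*q(L(5)) - 12935) + √(-19793 + 11455) = √(-(-155)*(2 + 5) - 12935) + √(-19793 + 11455) = √(-(-155)*7 - 12935) + √(-8338) = √(-155*(-7) - 12935) + I*√8338 = √(1085 - 12935) + I*√8338 = √(-11850) + I*√8338 = 5*I*√474 + I*√8338 = I*√8338 + 5*I*√474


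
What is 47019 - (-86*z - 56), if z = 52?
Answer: 51547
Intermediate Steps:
47019 - (-86*z - 56) = 47019 - (-86*52 - 56) = 47019 - (-4472 - 56) = 47019 - 1*(-4528) = 47019 + 4528 = 51547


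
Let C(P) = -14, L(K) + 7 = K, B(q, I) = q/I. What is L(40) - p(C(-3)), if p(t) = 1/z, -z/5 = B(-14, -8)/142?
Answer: 1723/35 ≈ 49.229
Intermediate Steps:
L(K) = -7 + K
z = -35/568 (z = -5*(-14/(-8))/142 = -5*(-14*(-⅛))/142 = -35/(4*142) = -5*7/568 = -35/568 ≈ -0.061620)
p(t) = -568/35 (p(t) = 1/(-35/568) = -568/35)
L(40) - p(C(-3)) = (-7 + 40) - 1*(-568/35) = 33 + 568/35 = 1723/35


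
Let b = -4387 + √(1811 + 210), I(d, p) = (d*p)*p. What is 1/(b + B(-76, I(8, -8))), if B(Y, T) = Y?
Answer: -4463/19916348 - √2021/19916348 ≈ -0.00022634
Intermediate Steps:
I(d, p) = d*p²
b = -4387 + √2021 ≈ -4342.0
1/(b + B(-76, I(8, -8))) = 1/((-4387 + √2021) - 76) = 1/(-4463 + √2021)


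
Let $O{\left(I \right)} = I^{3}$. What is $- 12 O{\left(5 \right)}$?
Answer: $-1500$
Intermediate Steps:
$- 12 O{\left(5 \right)} = - 12 \cdot 5^{3} = \left(-12\right) 125 = -1500$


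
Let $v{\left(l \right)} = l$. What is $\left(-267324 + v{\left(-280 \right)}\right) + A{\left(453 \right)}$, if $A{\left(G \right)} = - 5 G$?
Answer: $-269869$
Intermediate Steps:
$\left(-267324 + v{\left(-280 \right)}\right) + A{\left(453 \right)} = \left(-267324 - 280\right) - 2265 = -267604 - 2265 = -269869$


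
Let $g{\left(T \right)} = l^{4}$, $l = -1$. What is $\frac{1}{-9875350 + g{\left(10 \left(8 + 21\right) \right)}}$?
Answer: $- \frac{1}{9875349} \approx -1.0126 \cdot 10^{-7}$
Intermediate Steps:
$g{\left(T \right)} = 1$ ($g{\left(T \right)} = \left(-1\right)^{4} = 1$)
$\frac{1}{-9875350 + g{\left(10 \left(8 + 21\right) \right)}} = \frac{1}{-9875350 + 1} = \frac{1}{-9875349} = - \frac{1}{9875349}$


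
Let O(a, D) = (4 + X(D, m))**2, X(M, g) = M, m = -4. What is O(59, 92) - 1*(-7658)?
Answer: 16874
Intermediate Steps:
O(a, D) = (4 + D)**2
O(59, 92) - 1*(-7658) = (4 + 92)**2 - 1*(-7658) = 96**2 + 7658 = 9216 + 7658 = 16874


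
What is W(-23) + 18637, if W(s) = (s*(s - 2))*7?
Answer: 22662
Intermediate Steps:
W(s) = 7*s*(-2 + s) (W(s) = (s*(-2 + s))*7 = 7*s*(-2 + s))
W(-23) + 18637 = 7*(-23)*(-2 - 23) + 18637 = 7*(-23)*(-25) + 18637 = 4025 + 18637 = 22662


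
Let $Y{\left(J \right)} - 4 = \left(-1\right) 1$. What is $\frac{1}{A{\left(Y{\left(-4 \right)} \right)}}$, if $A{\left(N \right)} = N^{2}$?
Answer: $\frac{1}{9} \approx 0.11111$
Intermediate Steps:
$Y{\left(J \right)} = 3$ ($Y{\left(J \right)} = 4 - 1 = 3$)
$\frac{1}{A{\left(Y{\left(-4 \right)} \right)}} = \frac{1}{3^{2}} = \frac{1}{9}$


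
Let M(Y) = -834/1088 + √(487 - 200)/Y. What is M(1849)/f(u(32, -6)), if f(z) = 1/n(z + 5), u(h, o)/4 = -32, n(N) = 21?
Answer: -8757/544 + 21*√287/1849 ≈ -15.905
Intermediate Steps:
u(h, o) = -128 (u(h, o) = 4*(-32) = -128)
f(z) = 1/21
M(Y) = -417/544 + √287/Y (M(Y) = -834*1/1088 + √287/Y = -417/544 + √287/Y)
M(1849)/f(u(32, -6)) = (-417/544 + √287/1849)/(1/21) = (-417/544 + √287*(1/1849))*21 = (-417/544 + √287/1849)*21 = -8757/544 + 21*√287/1849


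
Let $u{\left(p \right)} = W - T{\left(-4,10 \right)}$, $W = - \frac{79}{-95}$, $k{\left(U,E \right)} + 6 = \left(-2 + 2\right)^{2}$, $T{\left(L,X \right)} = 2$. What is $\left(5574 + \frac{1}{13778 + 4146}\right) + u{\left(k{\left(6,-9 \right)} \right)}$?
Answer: $\frac{9489306251}{1702780} \approx 5572.8$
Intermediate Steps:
$k{\left(U,E \right)} = -6$ ($k{\left(U,E \right)} = -6 + \left(-2 + 2\right)^{2} = -6 + 0^{2} = -6 + 0 = -6$)
$W = \frac{79}{95}$ ($W = \left(-79\right) \left(- \frac{1}{95}\right) = \frac{79}{95} \approx 0.83158$)
$u{\left(p \right)} = - \frac{111}{95}$ ($u{\left(p \right)} = \frac{79}{95} - 2 = - \frac{111}{95}$)
$\left(5574 + \frac{1}{13778 + 4146}\right) + u{\left(k{\left(6,-9 \right)} \right)} = \left(5574 + \frac{1}{13778 + 4146}\right) - \frac{111}{95} = \left(5574 + \frac{1}{17924}\right) - \frac{111}{95} = \frac{99908377}{17924} - \frac{111}{95} = \frac{9489306251}{1702780}$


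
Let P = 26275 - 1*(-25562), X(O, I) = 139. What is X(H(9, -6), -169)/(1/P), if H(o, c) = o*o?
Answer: 7205343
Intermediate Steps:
H(o, c) = o**2
P = 51837 (P = 26275 + 25562 = 51837)
X(H(9, -6), -169)/(1/P) = 139/(1/51837) = 139*51837 = 7205343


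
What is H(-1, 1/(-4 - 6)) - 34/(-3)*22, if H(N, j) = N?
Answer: 745/3 ≈ 248.33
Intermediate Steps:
H(-1, 1/(-4 - 6)) - 34/(-3)*22 = -1 - 34/(-3)*22 = -1 - 34*(-⅓)*22 = -1 + (34/3)*22 = -1 + 748/3 = 745/3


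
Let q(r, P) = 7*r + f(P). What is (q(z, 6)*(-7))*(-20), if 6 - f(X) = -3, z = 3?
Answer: 4200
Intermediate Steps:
f(X) = 9 (f(X) = 6 - 1*(-3) = 6 + 3 = 9)
q(r, P) = 9 + 7*r (q(r, P) = 7*r + 9 = 9 + 7*r)
(q(z, 6)*(-7))*(-20) = ((9 + 7*3)*(-7))*(-20) = ((9 + 21)*(-7))*(-20) = (30*(-7))*(-20) = -210*(-20) = 4200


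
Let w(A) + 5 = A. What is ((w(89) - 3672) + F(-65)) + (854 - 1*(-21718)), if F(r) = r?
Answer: 18919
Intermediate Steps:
w(A) = -5 + A
((w(89) - 3672) + F(-65)) + (854 - 1*(-21718)) = (((-5 + 89) - 3672) - 65) + (854 - 1*(-21718)) = ((84 - 3672) - 65) + (854 + 21718) = (-3588 - 65) + 22572 = -3653 + 22572 = 18919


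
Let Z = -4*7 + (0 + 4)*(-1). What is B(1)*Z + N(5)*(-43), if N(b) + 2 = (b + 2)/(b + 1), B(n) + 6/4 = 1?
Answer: 311/6 ≈ 51.833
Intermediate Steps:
Z = -32 (Z = -28 + 4*(-1) = -28 - 4 = -32)
B(n) = -½ (B(n) = -3/2 + 1 = -½)
N(b) = -2 + (2 + b)/(1 + b) (N(b) = -2 + (b + 2)/(b + 1) = -2 + (2 + b)/(1 + b))
B(1)*Z + N(5)*(-43) = -½*(-32) - 1*5/(1 + 5)*(-43) = 16 - 1*5/6*(-43) = 16 - 1*5*⅙*(-43) = 16 - ⅚*(-43) = 16 + 215/6 = 311/6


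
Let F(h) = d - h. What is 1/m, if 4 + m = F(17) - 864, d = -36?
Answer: -1/921 ≈ -0.0010858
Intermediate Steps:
F(h) = -36 - h
m = -921 (m = -4 + ((-36 - 1*17) - 864) = -4 + ((-36 - 17) - 864) = -4 + (-53 - 864) = -4 - 917 = -921)
1/m = 1/(-921) = -1/921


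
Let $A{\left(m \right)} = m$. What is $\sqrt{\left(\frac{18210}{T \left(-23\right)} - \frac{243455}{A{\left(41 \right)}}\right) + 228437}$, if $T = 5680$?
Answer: $\frac{\sqrt{15958350511260742}}{267812} \approx 471.7$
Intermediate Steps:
$\sqrt{\left(\frac{18210}{T \left(-23\right)} - \frac{243455}{A{\left(41 \right)}}\right) + 228437} = \sqrt{\left(\frac{18210}{5680 \left(-23\right)} - \frac{243455}{41}\right) + 228437} = \sqrt{\left(\frac{18210}{-130640} - \frac{243455}{41}\right) + 228437} = \sqrt{\left(18210 \left(- \frac{1}{130640}\right) - \frac{243455}{41}\right) + 228437} = \sqrt{\left(- \frac{1821}{13064} - \frac{243455}{41}\right) + 228437} = \sqrt{- \frac{3180570781}{535624} + 228437} = \sqrt{\frac{119175768907}{535624}} = \frac{\sqrt{15958350511260742}}{267812}$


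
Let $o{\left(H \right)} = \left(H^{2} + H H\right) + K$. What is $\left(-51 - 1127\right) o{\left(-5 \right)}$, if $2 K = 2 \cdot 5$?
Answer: $-64790$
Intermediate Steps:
$K = 5$ ($K = \frac{2 \cdot 5}{2} = \frac{1}{2} \cdot 10 = 5$)
$o{\left(H \right)} = 5 + 2 H^{2}$ ($o{\left(H \right)} = \left(H^{2} + H H\right) + 5 = \left(H^{2} + H^{2}\right) + 5 = 2 H^{2} + 5 = 5 + 2 H^{2}$)
$\left(-51 - 1127\right) o{\left(-5 \right)} = \left(-51 - 1127\right) \left(5 + 2 \left(-5\right)^{2}\right) = - 1178 \left(5 + 2 \cdot 25\right) = - 1178 \left(5 + 50\right) = \left(-1178\right) 55 = -64790$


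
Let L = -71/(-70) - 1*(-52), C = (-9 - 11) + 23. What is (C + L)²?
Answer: 15374241/4900 ≈ 3137.6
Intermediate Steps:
C = 3 (C = -20 + 23 = 3)
L = 3711/70 (L = -71*(-1/70) + 52 = 71/70 + 52 = 3711/70 ≈ 53.014)
(C + L)² = (3 + 3711/70)² = (3921/70)² = 15374241/4900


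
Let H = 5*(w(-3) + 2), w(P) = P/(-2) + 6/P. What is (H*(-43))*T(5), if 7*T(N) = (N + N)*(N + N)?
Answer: -32250/7 ≈ -4607.1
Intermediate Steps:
w(P) = 6/P - P/2 (w(P) = P*(-½) + 6/P = -P/2 + 6/P = 6/P - P/2)
T(N) = 4*N²/7 (T(N) = ((N + N)*(N + N))/7 = ((2*N)*(2*N))/7 = (4*N²)/7 = 4*N²/7)
H = 15/2 (H = 5*((6/(-3) - ½*(-3)) + 2) = 5*((6*(-⅓) + 3/2) + 2) = 5*((-2 + 3/2) + 2) = 5*(-½ + 2) = 5*(3/2) = 15/2 ≈ 7.5000)
(H*(-43))*T(5) = ((15/2)*(-43))*((4/7)*5²) = -1290*25/7 = -645/2*100/7 = -32250/7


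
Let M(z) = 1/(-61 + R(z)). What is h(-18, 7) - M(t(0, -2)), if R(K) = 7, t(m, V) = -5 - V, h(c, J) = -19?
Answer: -1025/54 ≈ -18.981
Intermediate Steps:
M(z) = -1/54 (M(z) = 1/(-61 + 7) = 1/(-54) = -1/54)
h(-18, 7) - M(t(0, -2)) = -19 - 1*(-1/54) = -19 + 1/54 = -1025/54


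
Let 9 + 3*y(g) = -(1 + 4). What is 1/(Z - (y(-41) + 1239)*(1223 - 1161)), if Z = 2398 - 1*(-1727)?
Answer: -3/217211 ≈ -1.3811e-5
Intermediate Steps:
Z = 4125 (Z = 2398 + 1727 = 4125)
y(g) = -14/3 (y(g) = -3 + (-(1 + 4))/3 = -3 + (-1*5)/3 = -3 + (1/3)*(-5) = -3 - 5/3 = -14/3)
1/(Z - (y(-41) + 1239)*(1223 - 1161)) = 1/(4125 - (-14/3 + 1239)*(1223 - 1161)) = 1/(4125 - 3703*62/3) = 1/(4125 - 1*229586/3) = 1/(4125 - 229586/3) = 1/(-217211/3) = -3/217211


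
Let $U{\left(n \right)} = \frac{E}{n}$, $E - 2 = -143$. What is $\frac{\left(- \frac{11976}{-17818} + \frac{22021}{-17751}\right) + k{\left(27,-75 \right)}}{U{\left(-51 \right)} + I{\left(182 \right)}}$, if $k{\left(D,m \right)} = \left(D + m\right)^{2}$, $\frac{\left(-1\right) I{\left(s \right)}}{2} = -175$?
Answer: $\frac{101518732295}{15547336443} \approx 6.5297$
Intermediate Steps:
$E = -141$ ($E = 2 - 143 = -141$)
$U{\left(n \right)} = - \frac{141}{n}$
$I{\left(s \right)} = 350$ ($I{\left(s \right)} = \left(-2\right) \left(-175\right) = 350$)
$\frac{\left(- \frac{11976}{-17818} + \frac{22021}{-17751}\right) + k{\left(27,-75 \right)}}{U{\left(-51 \right)} + I{\left(182 \right)}} = \frac{\left(- \frac{11976}{-17818} + \frac{22021}{-17751}\right) + \left(27 - 75\right)^{2}}{- \frac{141}{-51} + 350} = \frac{\left(\left(-11976\right) \left(- \frac{1}{17818}\right) + 22021 \left(- \frac{1}{17751}\right)\right) + \left(-48\right)^{2}}{\left(-141\right) \left(- \frac{1}{51}\right) + 350} = \frac{\left(\frac{5988}{8909} - \frac{361}{291}\right) + 2304}{\frac{47}{17} + 350} = \frac{- \frac{1473641}{2592519} + 2304}{\frac{5997}{17}} = \frac{5971690135}{2592519} \cdot \frac{17}{5997} = \frac{101518732295}{15547336443}$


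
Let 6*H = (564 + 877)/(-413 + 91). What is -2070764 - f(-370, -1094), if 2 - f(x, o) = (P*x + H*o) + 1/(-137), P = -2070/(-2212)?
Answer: -21644984925631/10455018 ≈ -2.0703e+6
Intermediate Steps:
H = -1441/1932 (H = ((564 + 877)/(-413 + 91))/6 = (1441/(-322))/6 = (1441*(-1/322))/6 = (⅙)*(-1441/322) = -1441/1932 ≈ -0.74586)
P = 1035/1106 (P = -2070*(-1/2212) = 1035/1106 ≈ 0.93580)
f(x, o) = 275/137 - 1035*x/1106 + 1441*o/1932 (f(x, o) = 2 - ((1035*x/1106 - 1441*o/1932) + 1/(-137)) = 2 - ((-1441*o/1932 + 1035*x/1106) - 1/137) = 2 - (-1/137 - 1441*o/1932 + 1035*x/1106) = 2 + (1/137 - 1035*x/1106 + 1441*o/1932) = 275/137 - 1035*x/1106 + 1441*o/1932)
-2070764 - f(-370, -1094) = -2070764 - (275/137 - 1035/1106*(-370) + (1441/1932)*(-1094)) = -2070764 - (275/137 + 191475/553 - 788227/966) = -2070764 - 1*(-4889968121/10455018) = -2070764 + 4889968121/10455018 = -21644984925631/10455018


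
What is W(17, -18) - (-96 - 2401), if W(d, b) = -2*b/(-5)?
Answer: 12449/5 ≈ 2489.8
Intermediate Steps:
W(d, b) = 2*b/5 (W(d, b) = -2*b*(-1)/5 = -(-2)*b/5 = 2*b/5)
W(17, -18) - (-96 - 2401) = (2/5)*(-18) - (-96 - 2401) = -36/5 - 1*(-2497) = -36/5 + 2497 = 12449/5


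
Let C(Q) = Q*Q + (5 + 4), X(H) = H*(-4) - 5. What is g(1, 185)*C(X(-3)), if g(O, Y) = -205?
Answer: -11890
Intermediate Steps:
X(H) = -5 - 4*H (X(H) = -4*H - 5 = -5 - 4*H)
C(Q) = 9 + Q² (C(Q) = Q² + 9 = 9 + Q²)
g(1, 185)*C(X(-3)) = -205*(9 + (-5 - 4*(-3))²) = -205*(9 + (-5 + 12)²) = -205*(9 + 7²) = -205*(9 + 49) = -205*58 = -11890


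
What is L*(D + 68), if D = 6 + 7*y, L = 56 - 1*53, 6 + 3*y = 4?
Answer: 208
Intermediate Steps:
y = -2/3 (y = -2 + (1/3)*4 = -2 + 4/3 = -2/3 ≈ -0.66667)
L = 3 (L = 56 - 53 = 3)
D = 4/3 (D = 6 + 7*(-2/3) = 6 - 14/3 = 4/3 ≈ 1.3333)
L*(D + 68) = 3*(4/3 + 68) = 3*(208/3) = 208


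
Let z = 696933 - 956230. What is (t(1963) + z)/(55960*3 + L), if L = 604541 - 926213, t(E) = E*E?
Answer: -149753/6408 ≈ -23.370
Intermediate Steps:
t(E) = E**2
L = -321672
z = -259297
(t(1963) + z)/(55960*3 + L) = (1963**2 - 259297)/(55960*3 - 321672) = (3853369 - 259297)/(167880 - 321672) = 3594072/(-153792) = 3594072*(-1/153792) = -149753/6408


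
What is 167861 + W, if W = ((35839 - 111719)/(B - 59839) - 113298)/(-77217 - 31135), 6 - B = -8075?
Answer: 33620866199235/200288672 ≈ 1.6786e+5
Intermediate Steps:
B = 8081 (B = 6 - 1*(-8075) = 6 + 8075 = 8081)
W = 209428643/200288672 (W = ((35839 - 111719)/(8081 - 59839) - 113298)/(-77217 - 31135) = (-75880/(-51758) - 113298)/(-108352) = (-75880*(-1/51758) - 113298)*(-1/108352) = (5420/3697 - 113298)*(-1/108352) = -418857286/3697*(-1/108352) = 209428643/200288672 ≈ 1.0456)
167861 + W = 167861 + 209428643/200288672 = 33620866199235/200288672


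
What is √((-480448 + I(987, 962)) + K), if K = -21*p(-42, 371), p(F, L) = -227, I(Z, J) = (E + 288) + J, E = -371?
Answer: I*√474802 ≈ 689.06*I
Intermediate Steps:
I(Z, J) = -83 + J (I(Z, J) = (-371 + 288) + J = -83 + J)
K = 4767 (K = -21*(-227) = 4767)
√((-480448 + I(987, 962)) + K) = √((-480448 + (-83 + 962)) + 4767) = √((-480448 + 879) + 4767) = √(-479569 + 4767) = √(-474802) = I*√474802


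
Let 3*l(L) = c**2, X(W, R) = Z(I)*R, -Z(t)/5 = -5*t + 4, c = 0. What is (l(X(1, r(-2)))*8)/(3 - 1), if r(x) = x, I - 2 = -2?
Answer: 0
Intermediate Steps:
I = 0 (I = 2 - 2 = 0)
Z(t) = -20 + 25*t (Z(t) = -5*(-5*t + 4) = -5*(4 - 5*t) = -20 + 25*t)
X(W, R) = -20*R (X(W, R) = (-20 + 25*0)*R = (-20 + 0)*R = -20*R)
l(L) = 0 (l(L) = (1/3)*0**2 = (1/3)*0 = 0)
(l(X(1, r(-2)))*8)/(3 - 1) = (0*8)/(3 - 1) = 0/2 = 0*(1/2) = 0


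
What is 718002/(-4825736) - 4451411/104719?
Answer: -10778261382467/252673124092 ≈ -42.657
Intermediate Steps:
718002/(-4825736) - 4451411/104719 = 718002*(-1/4825736) - 4451411*1/104719 = -359001/2412868 - 4451411/104719 = -10778261382467/252673124092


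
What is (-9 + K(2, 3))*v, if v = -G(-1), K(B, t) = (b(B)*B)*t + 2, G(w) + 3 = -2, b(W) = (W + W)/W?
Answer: 25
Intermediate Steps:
b(W) = 2 (b(W) = (2*W)/W = 2)
G(w) = -5 (G(w) = -3 - 2 = -5)
K(B, t) = 2 + 2*B*t (K(B, t) = (2*B)*t + 2 = 2*B*t + 2 = 2 + 2*B*t)
v = 5 (v = -1*(-5) = 5)
(-9 + K(2, 3))*v = (-9 + (2 + 2*2*3))*5 = (-9 + (2 + 12))*5 = (-9 + 14)*5 = 5*5 = 25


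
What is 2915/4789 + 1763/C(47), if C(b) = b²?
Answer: 14882242/10578901 ≈ 1.4068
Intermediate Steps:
2915/4789 + 1763/C(47) = 2915/4789 + 1763/(47²) = 2915*(1/4789) + 1763/2209 = 2915/4789 + 1763*(1/2209) = 2915/4789 + 1763/2209 = 14882242/10578901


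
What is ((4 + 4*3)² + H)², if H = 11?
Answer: 71289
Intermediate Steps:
((4 + 4*3)² + H)² = ((4 + 4*3)² + 11)² = ((4 + 12)² + 11)² = (16² + 11)² = (256 + 11)² = 267² = 71289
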